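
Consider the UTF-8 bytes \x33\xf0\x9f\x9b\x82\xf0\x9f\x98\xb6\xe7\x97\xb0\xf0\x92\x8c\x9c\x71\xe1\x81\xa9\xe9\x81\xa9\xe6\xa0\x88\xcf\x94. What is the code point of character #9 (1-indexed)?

U+6808

Offset 0: leading byte 0x33 = 00110011 → 1-byte char #1 = 33.
Offset 1: leading byte 0xF0 = 11110000 → 4-byte char #2 = F0 9F 9B 82.
Offset 5: leading byte 0xF0 = 11110000 → 4-byte char #3 = F0 9F 98 B6.
Offset 9: leading byte 0xE7 = 11100111 → 3-byte char #4 = E7 97 B0.
Offset 12: leading byte 0xF0 = 11110000 → 4-byte char #5 = F0 92 8C 9C.
Offset 16: leading byte 0x71 = 01110001 → 1-byte char #6 = 71.
Offset 17: leading byte 0xE1 = 11100001 → 3-byte char #7 = E1 81 A9.
Offset 20: leading byte 0xE9 = 11101001 → 3-byte char #8 = E9 81 A9.
Offset 23: leading byte 0xE6 = 11100110 → 3-byte char #9 = E6 A0 88.
Leading byte 0xE6 = 11100110 matches 1110xxxx → 3-byte sequence.
Byte 1: 0xE6 = 11100110, payload 0110 (4 bits).
Byte 2: 0xA0 = 10100000 (10xxxxxx ✓), payload 100000.
Byte 3: 0x88 = 10001000 (10xxxxxx ✓), payload 001000.
Concatenate: 0110100000001000 = 0x6808 (16 bits → U+6808).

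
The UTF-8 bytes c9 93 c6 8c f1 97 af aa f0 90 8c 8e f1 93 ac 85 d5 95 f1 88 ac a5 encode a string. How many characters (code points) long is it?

7

Byte at offset 0: 0xC9 = 11001001 → 2-byte char (#1). Advance 2.
Byte at offset 2: 0xC6 = 11000110 → 2-byte char (#2). Advance 2.
Byte at offset 4: 0xF1 = 11110001 → 4-byte char (#3). Advance 4.
Byte at offset 8: 0xF0 = 11110000 → 4-byte char (#4). Advance 4.
Byte at offset 12: 0xF1 = 11110001 → 4-byte char (#5). Advance 4.
Byte at offset 16: 0xD5 = 11010101 → 2-byte char (#6). Advance 2.
Byte at offset 18: 0xF1 = 11110001 → 4-byte char (#7). Advance 4.
Reached end at offset 22 after 7 code points.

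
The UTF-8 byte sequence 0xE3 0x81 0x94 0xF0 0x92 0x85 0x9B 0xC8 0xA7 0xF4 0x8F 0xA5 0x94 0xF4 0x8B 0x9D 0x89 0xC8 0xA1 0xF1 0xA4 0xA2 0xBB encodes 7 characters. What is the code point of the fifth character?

U+10B749

Offset 0: leading byte 0xE3 = 11100011 → 3-byte char #1 = E3 81 94.
Offset 3: leading byte 0xF0 = 11110000 → 4-byte char #2 = F0 92 85 9B.
Offset 7: leading byte 0xC8 = 11001000 → 2-byte char #3 = C8 A7.
Offset 9: leading byte 0xF4 = 11110100 → 4-byte char #4 = F4 8F A5 94.
Offset 13: leading byte 0xF4 = 11110100 → 4-byte char #5 = F4 8B 9D 89.
Leading byte 0xF4 = 11110100 matches 11110xxx → 4-byte sequence.
Byte 1: 0xF4 = 11110100, payload 100 (3 bits).
Byte 2: 0x8B = 10001011 (10xxxxxx ✓), payload 001011.
Byte 3: 0x9D = 10011101 (10xxxxxx ✓), payload 011101.
Byte 4: 0x89 = 10001001 (10xxxxxx ✓), payload 001001.
Concatenate: 100001011011101001001 = 0x10B749 (21 bits → U+10B749).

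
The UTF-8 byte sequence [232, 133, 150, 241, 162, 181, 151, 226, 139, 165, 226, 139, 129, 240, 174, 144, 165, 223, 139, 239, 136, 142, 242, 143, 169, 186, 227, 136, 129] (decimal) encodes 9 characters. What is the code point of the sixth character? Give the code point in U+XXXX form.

Offset 0: leading byte 0xE8 = 11101000 → 3-byte char #1 = E8 85 96.
Offset 3: leading byte 0xF1 = 11110001 → 4-byte char #2 = F1 A2 B5 97.
Offset 7: leading byte 0xE2 = 11100010 → 3-byte char #3 = E2 8B A5.
Offset 10: leading byte 0xE2 = 11100010 → 3-byte char #4 = E2 8B 81.
Offset 13: leading byte 0xF0 = 11110000 → 4-byte char #5 = F0 AE 90 A5.
Offset 17: leading byte 0xDF = 11011111 → 2-byte char #6 = DF 8B.
Leading byte 0xDF = 11011111 matches 110xxxxx → 2-byte sequence.
Byte 1: 0xDF = 11011111, payload 11111 (5 bits).
Byte 2: 0x8B = 10001011 (10xxxxxx ✓), payload 001011.
Concatenate: 11111001011 = 0x7CB (11 bits → U+07CB).

U+07CB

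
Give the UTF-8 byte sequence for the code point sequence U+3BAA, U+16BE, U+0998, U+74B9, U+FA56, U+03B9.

E3 AE AA E1 9A BE E0 A6 98 E7 92 B9 EF A9 96 CE B9

U+3BAA: 3-byte form → E3 AE AA.
U+16BE: 3-byte form → E1 9A BE.
U+0998: 3-byte form → E0 A6 98.
U+74B9: 3-byte form → E7 92 B9.
U+FA56: 3-byte form → EF A9 96.
U+03B9: 2-byte form → CE B9.
Concatenated (17 bytes): E3 AE AA E1 9A BE E0 A6 98 E7 92 B9 EF A9 96 CE B9.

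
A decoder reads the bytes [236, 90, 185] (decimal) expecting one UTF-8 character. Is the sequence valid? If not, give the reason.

Leading byte 0xEC = 11101100 → 3-byte form.
Byte 2 is 0x5A = 01011010, which is not 10xxxxxx — expected a continuation byte.

invalid (non-continuation byte where continuation expected)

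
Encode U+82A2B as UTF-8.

U+82A2B = 0x82A2B = 535083 decimal. In range U+10000–U+10FFFF → 4-byte form: 11110xxx 10xxxxxx 10xxxxxx 10xxxxxx.
Binary (21 bits): 010000010101000101011.
Split 3+6+6+6: 010 | 000010 | 101000 | 101011.
Byte 1: 11110010 = 0xF2.
Byte 2: 10000010 = 0x82.
Byte 3: 10101000 = 0xA8.
Byte 4: 10101011 = 0xAB.

F2 82 A8 AB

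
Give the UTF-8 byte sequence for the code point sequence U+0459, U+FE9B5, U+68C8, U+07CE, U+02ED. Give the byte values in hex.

D1 99 F3 BE A6 B5 E6 A3 88 DF 8E CB AD

U+0459: 2-byte form → D1 99.
U+FE9B5: 4-byte form → F3 BE A6 B5.
U+68C8: 3-byte form → E6 A3 88.
U+07CE: 2-byte form → DF 8E.
U+02ED: 2-byte form → CB AD.
Concatenated (13 bytes): D1 99 F3 BE A6 B5 E6 A3 88 DF 8E CB AD.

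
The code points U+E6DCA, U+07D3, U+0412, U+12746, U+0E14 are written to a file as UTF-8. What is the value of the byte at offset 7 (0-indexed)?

U+E6DCA → 4-byte form F3 A6 B7 8A at offsets 0–3.
U+07D3 → 2-byte form DF 93 at offsets 4–5.
U+0412 → 2-byte form D0 92 at offsets 6–7.
Offset 7 falls in char 3's range; it's byte 2 of D0 92 = 0x92.

0x92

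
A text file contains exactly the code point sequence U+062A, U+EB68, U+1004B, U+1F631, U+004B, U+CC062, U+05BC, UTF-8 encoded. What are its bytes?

D8 AA EE AD A8 F0 90 81 8B F0 9F 98 B1 4B F3 8C 81 A2 D6 BC

U+062A: 2-byte form → D8 AA.
U+EB68: 3-byte form → EE AD A8.
U+1004B: 4-byte form → F0 90 81 8B.
U+1F631: 4-byte form → F0 9F 98 B1.
U+004B: 1-byte form → 4B.
U+CC062: 4-byte form → F3 8C 81 A2.
U+05BC: 2-byte form → D6 BC.
Concatenated (20 bytes): D8 AA EE AD A8 F0 90 81 8B F0 9F 98 B1 4B F3 8C 81 A2 D6 BC.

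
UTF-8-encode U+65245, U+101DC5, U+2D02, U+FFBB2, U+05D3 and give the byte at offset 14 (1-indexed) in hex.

0xAE

1-indexed offset 14 is 0-indexed offset 13.
U+65245 → 4-byte form F1 A5 89 85 at offsets 0–3.
U+101DC5 → 4-byte form F4 81 B7 85 at offsets 4–7.
U+2D02 → 3-byte form E2 B4 82 at offsets 8–10.
U+FFBB2 → 4-byte form F3 BF AE B2 at offsets 11–14.
Offset 13 falls in char 4's range; it's byte 3 of F3 BF AE B2 = 0xAE.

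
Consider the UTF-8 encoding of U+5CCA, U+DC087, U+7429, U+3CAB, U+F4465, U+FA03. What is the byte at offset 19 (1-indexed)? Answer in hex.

1-indexed offset 19 is 0-indexed offset 18.
U+5CCA → 3-byte form E5 B3 8A at offsets 0–2.
U+DC087 → 4-byte form F3 9C 82 87 at offsets 3–6.
U+7429 → 3-byte form E7 90 A9 at offsets 7–9.
U+3CAB → 3-byte form E3 B2 AB at offsets 10–12.
U+F4465 → 4-byte form F3 B4 91 A5 at offsets 13–16.
U+FA03 → 3-byte form EF A8 83 at offsets 17–19.
Offset 18 falls in char 6's range; it's byte 2 of EF A8 83 = 0xA8.

0xA8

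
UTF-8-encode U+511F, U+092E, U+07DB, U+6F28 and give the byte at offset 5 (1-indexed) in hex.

1-indexed offset 5 is 0-indexed offset 4.
U+511F → 3-byte form E5 84 9F at offsets 0–2.
U+092E → 3-byte form E0 A4 AE at offsets 3–5.
Offset 4 falls in char 2's range; it's byte 2 of E0 A4 AE = 0xA4.

0xA4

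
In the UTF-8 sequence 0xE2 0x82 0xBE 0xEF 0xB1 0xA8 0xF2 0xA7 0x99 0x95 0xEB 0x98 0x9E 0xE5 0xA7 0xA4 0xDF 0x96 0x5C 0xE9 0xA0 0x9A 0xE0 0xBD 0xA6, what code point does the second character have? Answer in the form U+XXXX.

Offset 0: leading byte 0xE2 = 11100010 → 3-byte char #1 = E2 82 BE.
Offset 3: leading byte 0xEF = 11101111 → 3-byte char #2 = EF B1 A8.
Leading byte 0xEF = 11101111 matches 1110xxxx → 3-byte sequence.
Byte 1: 0xEF = 11101111, payload 1111 (4 bits).
Byte 2: 0xB1 = 10110001 (10xxxxxx ✓), payload 110001.
Byte 3: 0xA8 = 10101000 (10xxxxxx ✓), payload 101000.
Concatenate: 1111110001101000 = 0xFC68 (16 bits → U+FC68).

U+FC68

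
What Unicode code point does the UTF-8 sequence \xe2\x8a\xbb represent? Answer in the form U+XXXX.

U+22BB

Leading byte 0xE2 = 11100010 matches 1110xxxx → 3-byte sequence.
Byte 1: 0xE2 = 11100010, payload 0010 (4 bits).
Byte 2: 0x8A = 10001010 (10xxxxxx ✓), payload 001010.
Byte 3: 0xBB = 10111011 (10xxxxxx ✓), payload 111011.
Concatenate: 0010001010111011 = 0x22BB (16 bits → U+22BB).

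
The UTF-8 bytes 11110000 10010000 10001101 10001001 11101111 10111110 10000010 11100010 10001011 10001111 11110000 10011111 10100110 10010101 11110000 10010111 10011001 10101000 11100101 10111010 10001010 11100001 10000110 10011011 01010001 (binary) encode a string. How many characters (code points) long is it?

8

Byte at offset 0: 0xF0 = 11110000 → 4-byte char (#1). Advance 4.
Byte at offset 4: 0xEF = 11101111 → 3-byte char (#2). Advance 3.
Byte at offset 7: 0xE2 = 11100010 → 3-byte char (#3). Advance 3.
Byte at offset 10: 0xF0 = 11110000 → 4-byte char (#4). Advance 4.
Byte at offset 14: 0xF0 = 11110000 → 4-byte char (#5). Advance 4.
Byte at offset 18: 0xE5 = 11100101 → 3-byte char (#6). Advance 3.
Byte at offset 21: 0xE1 = 11100001 → 3-byte char (#7). Advance 3.
Byte at offset 24: 0x51 = 01010001 → 1-byte char (#8). Advance 1.
Reached end at offset 25 after 8 code points.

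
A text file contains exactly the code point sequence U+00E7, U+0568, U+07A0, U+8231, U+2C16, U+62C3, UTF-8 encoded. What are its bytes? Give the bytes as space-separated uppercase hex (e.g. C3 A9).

U+00E7: 2-byte form → C3 A7.
U+0568: 2-byte form → D5 A8.
U+07A0: 2-byte form → DE A0.
U+8231: 3-byte form → E8 88 B1.
U+2C16: 3-byte form → E2 B0 96.
U+62C3: 3-byte form → E6 8B 83.
Concatenated (15 bytes): C3 A7 D5 A8 DE A0 E8 88 B1 E2 B0 96 E6 8B 83.

C3 A7 D5 A8 DE A0 E8 88 B1 E2 B0 96 E6 8B 83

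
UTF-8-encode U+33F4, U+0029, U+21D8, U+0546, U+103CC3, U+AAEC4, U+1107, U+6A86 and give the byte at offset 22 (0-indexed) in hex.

0x86

U+33F4 → 3-byte form E3 8F B4 at offsets 0–2.
U+0029 → 1-byte form 29 at offsets 3–3.
U+21D8 → 3-byte form E2 87 98 at offsets 4–6.
U+0546 → 2-byte form D5 86 at offsets 7–8.
U+103CC3 → 4-byte form F4 83 B3 83 at offsets 9–12.
U+AAEC4 → 4-byte form F2 AA BB 84 at offsets 13–16.
U+1107 → 3-byte form E1 84 87 at offsets 17–19.
U+6A86 → 3-byte form E6 AA 86 at offsets 20–22.
Offset 22 falls in char 8's range; it's byte 3 of E6 AA 86 = 0x86.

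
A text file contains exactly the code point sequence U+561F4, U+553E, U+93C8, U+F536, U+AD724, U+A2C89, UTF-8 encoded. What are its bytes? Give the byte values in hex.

U+561F4: 4-byte form → F1 96 87 B4.
U+553E: 3-byte form → E5 94 BE.
U+93C8: 3-byte form → E9 8F 88.
U+F536: 3-byte form → EF 94 B6.
U+AD724: 4-byte form → F2 AD 9C A4.
U+A2C89: 4-byte form → F2 A2 B2 89.
Concatenated (21 bytes): F1 96 87 B4 E5 94 BE E9 8F 88 EF 94 B6 F2 AD 9C A4 F2 A2 B2 89.

F1 96 87 B4 E5 94 BE E9 8F 88 EF 94 B6 F2 AD 9C A4 F2 A2 B2 89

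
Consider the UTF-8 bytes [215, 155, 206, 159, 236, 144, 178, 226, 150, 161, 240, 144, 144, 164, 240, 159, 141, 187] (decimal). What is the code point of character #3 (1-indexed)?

Offset 0: leading byte 0xD7 = 11010111 → 2-byte char #1 = D7 9B.
Offset 2: leading byte 0xCE = 11001110 → 2-byte char #2 = CE 9F.
Offset 4: leading byte 0xEC = 11101100 → 3-byte char #3 = EC 90 B2.
Leading byte 0xEC = 11101100 matches 1110xxxx → 3-byte sequence.
Byte 1: 0xEC = 11101100, payload 1100 (4 bits).
Byte 2: 0x90 = 10010000 (10xxxxxx ✓), payload 010000.
Byte 3: 0xB2 = 10110010 (10xxxxxx ✓), payload 110010.
Concatenate: 1100010000110010 = 0xC432 (16 bits → U+C432).

U+C432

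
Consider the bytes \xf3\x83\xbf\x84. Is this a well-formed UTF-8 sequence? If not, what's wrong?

valid

Leading byte 0xF3 = 11110011 → 4-byte form.
Continuation bytes 0x83=10000011, 0xBF=10111111, 0x84=10000100 all match 10xxxxxx.
Decoded value 0xC3FC4 is ≥ 0x10000 (shortest form) and not a surrogate.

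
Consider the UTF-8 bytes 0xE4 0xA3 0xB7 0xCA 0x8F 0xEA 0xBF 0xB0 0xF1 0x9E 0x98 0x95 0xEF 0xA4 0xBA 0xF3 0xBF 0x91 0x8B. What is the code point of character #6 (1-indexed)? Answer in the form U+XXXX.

U+FF44B

Offset 0: leading byte 0xE4 = 11100100 → 3-byte char #1 = E4 A3 B7.
Offset 3: leading byte 0xCA = 11001010 → 2-byte char #2 = CA 8F.
Offset 5: leading byte 0xEA = 11101010 → 3-byte char #3 = EA BF B0.
Offset 8: leading byte 0xF1 = 11110001 → 4-byte char #4 = F1 9E 98 95.
Offset 12: leading byte 0xEF = 11101111 → 3-byte char #5 = EF A4 BA.
Offset 15: leading byte 0xF3 = 11110011 → 4-byte char #6 = F3 BF 91 8B.
Leading byte 0xF3 = 11110011 matches 11110xxx → 4-byte sequence.
Byte 1: 0xF3 = 11110011, payload 011 (3 bits).
Byte 2: 0xBF = 10111111 (10xxxxxx ✓), payload 111111.
Byte 3: 0x91 = 10010001 (10xxxxxx ✓), payload 010001.
Byte 4: 0x8B = 10001011 (10xxxxxx ✓), payload 001011.
Concatenate: 011111111010001001011 = 0xFF44B (21 bits → U+FF44B).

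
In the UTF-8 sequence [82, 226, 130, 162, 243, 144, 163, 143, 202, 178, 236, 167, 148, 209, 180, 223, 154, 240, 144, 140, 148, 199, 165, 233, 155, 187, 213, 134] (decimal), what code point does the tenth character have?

Offset 0: leading byte 0x52 = 01010010 → 1-byte char #1 = 52.
Offset 1: leading byte 0xE2 = 11100010 → 3-byte char #2 = E2 82 A2.
Offset 4: leading byte 0xF3 = 11110011 → 4-byte char #3 = F3 90 A3 8F.
Offset 8: leading byte 0xCA = 11001010 → 2-byte char #4 = CA B2.
Offset 10: leading byte 0xEC = 11101100 → 3-byte char #5 = EC A7 94.
Offset 13: leading byte 0xD1 = 11010001 → 2-byte char #6 = D1 B4.
Offset 15: leading byte 0xDF = 11011111 → 2-byte char #7 = DF 9A.
Offset 17: leading byte 0xF0 = 11110000 → 4-byte char #8 = F0 90 8C 94.
Offset 21: leading byte 0xC7 = 11000111 → 2-byte char #9 = C7 A5.
Offset 23: leading byte 0xE9 = 11101001 → 3-byte char #10 = E9 9B BB.
Leading byte 0xE9 = 11101001 matches 1110xxxx → 3-byte sequence.
Byte 1: 0xE9 = 11101001, payload 1001 (4 bits).
Byte 2: 0x9B = 10011011 (10xxxxxx ✓), payload 011011.
Byte 3: 0xBB = 10111011 (10xxxxxx ✓), payload 111011.
Concatenate: 1001011011111011 = 0x96FB (16 bits → U+96FB).

U+96FB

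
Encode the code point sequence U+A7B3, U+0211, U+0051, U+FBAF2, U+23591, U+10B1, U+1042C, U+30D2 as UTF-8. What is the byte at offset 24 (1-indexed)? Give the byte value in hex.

1-indexed offset 24 is 0-indexed offset 23.
U+A7B3 → 3-byte form EA 9E B3 at offsets 0–2.
U+0211 → 2-byte form C8 91 at offsets 3–4.
U+0051 → 1-byte form 51 at offsets 5–5.
U+FBAF2 → 4-byte form F3 BB AB B2 at offsets 6–9.
U+23591 → 4-byte form F0 A3 96 91 at offsets 10–13.
U+10B1 → 3-byte form E1 82 B1 at offsets 14–16.
U+1042C → 4-byte form F0 90 90 AC at offsets 17–20.
U+30D2 → 3-byte form E3 83 92 at offsets 21–23.
Offset 23 falls in char 8's range; it's byte 3 of E3 83 92 = 0x92.

0x92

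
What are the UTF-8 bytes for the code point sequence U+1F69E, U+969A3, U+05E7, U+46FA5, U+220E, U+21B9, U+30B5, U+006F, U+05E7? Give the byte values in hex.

F0 9F 9A 9E F2 96 A6 A3 D7 A7 F1 86 BE A5 E2 88 8E E2 86 B9 E3 82 B5 6F D7 A7

U+1F69E: 4-byte form → F0 9F 9A 9E.
U+969A3: 4-byte form → F2 96 A6 A3.
U+05E7: 2-byte form → D7 A7.
U+46FA5: 4-byte form → F1 86 BE A5.
U+220E: 3-byte form → E2 88 8E.
U+21B9: 3-byte form → E2 86 B9.
U+30B5: 3-byte form → E3 82 B5.
U+006F: 1-byte form → 6F.
U+05E7: 2-byte form → D7 A7.
Concatenated (26 bytes): F0 9F 9A 9E F2 96 A6 A3 D7 A7 F1 86 BE A5 E2 88 8E E2 86 B9 E3 82 B5 6F D7 A7.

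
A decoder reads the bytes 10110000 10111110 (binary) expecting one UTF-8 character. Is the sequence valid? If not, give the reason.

invalid (continuation byte with no leading byte)

Byte 0xB0 = 10110000 has the form 10xxxxxx — a continuation byte — but there is no preceding leading byte.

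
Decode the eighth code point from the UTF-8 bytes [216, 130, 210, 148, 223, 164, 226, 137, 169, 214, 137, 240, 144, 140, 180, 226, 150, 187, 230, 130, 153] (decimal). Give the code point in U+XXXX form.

Offset 0: leading byte 0xD8 = 11011000 → 2-byte char #1 = D8 82.
Offset 2: leading byte 0xD2 = 11010010 → 2-byte char #2 = D2 94.
Offset 4: leading byte 0xDF = 11011111 → 2-byte char #3 = DF A4.
Offset 6: leading byte 0xE2 = 11100010 → 3-byte char #4 = E2 89 A9.
Offset 9: leading byte 0xD6 = 11010110 → 2-byte char #5 = D6 89.
Offset 11: leading byte 0xF0 = 11110000 → 4-byte char #6 = F0 90 8C B4.
Offset 15: leading byte 0xE2 = 11100010 → 3-byte char #7 = E2 96 BB.
Offset 18: leading byte 0xE6 = 11100110 → 3-byte char #8 = E6 82 99.
Leading byte 0xE6 = 11100110 matches 1110xxxx → 3-byte sequence.
Byte 1: 0xE6 = 11100110, payload 0110 (4 bits).
Byte 2: 0x82 = 10000010 (10xxxxxx ✓), payload 000010.
Byte 3: 0x99 = 10011001 (10xxxxxx ✓), payload 011001.
Concatenate: 0110000010011001 = 0x6099 (16 bits → U+6099).

U+6099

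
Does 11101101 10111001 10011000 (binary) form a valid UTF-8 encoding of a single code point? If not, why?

Structurally a 3-byte sequence; payload = 0xDE58.
But 0xDE58 is in U+D800–U+DFFF, the surrogate range. Surrogates are not Unicode scalar values and are forbidden in UTF-8.

invalid (encodes a surrogate (U+D800–U+DFFF))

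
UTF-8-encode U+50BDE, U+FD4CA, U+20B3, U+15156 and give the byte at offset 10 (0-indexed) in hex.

U+50BDE → 4-byte form F1 90 AF 9E at offsets 0–3.
U+FD4CA → 4-byte form F3 BD 93 8A at offsets 4–7.
U+20B3 → 3-byte form E2 82 B3 at offsets 8–10.
Offset 10 falls in char 3's range; it's byte 3 of E2 82 B3 = 0xB3.

0xB3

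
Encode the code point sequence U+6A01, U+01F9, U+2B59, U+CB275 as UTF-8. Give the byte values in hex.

U+6A01: 3-byte form → E6 A8 81.
U+01F9: 2-byte form → C7 B9.
U+2B59: 3-byte form → E2 AD 99.
U+CB275: 4-byte form → F3 8B 89 B5.
Concatenated (12 bytes): E6 A8 81 C7 B9 E2 AD 99 F3 8B 89 B5.

E6 A8 81 C7 B9 E2 AD 99 F3 8B 89 B5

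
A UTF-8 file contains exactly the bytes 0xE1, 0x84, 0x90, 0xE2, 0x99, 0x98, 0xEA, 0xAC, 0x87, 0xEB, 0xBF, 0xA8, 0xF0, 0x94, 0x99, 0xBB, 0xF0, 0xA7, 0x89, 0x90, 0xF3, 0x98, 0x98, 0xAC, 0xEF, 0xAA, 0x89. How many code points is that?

Byte at offset 0: 0xE1 = 11100001 → 3-byte char (#1). Advance 3.
Byte at offset 3: 0xE2 = 11100010 → 3-byte char (#2). Advance 3.
Byte at offset 6: 0xEA = 11101010 → 3-byte char (#3). Advance 3.
Byte at offset 9: 0xEB = 11101011 → 3-byte char (#4). Advance 3.
Byte at offset 12: 0xF0 = 11110000 → 4-byte char (#5). Advance 4.
Byte at offset 16: 0xF0 = 11110000 → 4-byte char (#6). Advance 4.
Byte at offset 20: 0xF3 = 11110011 → 4-byte char (#7). Advance 4.
Byte at offset 24: 0xEF = 11101111 → 3-byte char (#8). Advance 3.
Reached end at offset 27 after 8 code points.

8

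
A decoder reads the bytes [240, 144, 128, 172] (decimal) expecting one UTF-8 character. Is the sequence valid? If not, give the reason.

Leading byte 0xF0 = 11110000 → 4-byte form.
Continuation bytes 0x90=10010000, 0x80=10000000, 0xAC=10101100 all match 10xxxxxx.
Decoded value 0x1002C is ≥ 0x10000 (shortest form) and not a surrogate.

valid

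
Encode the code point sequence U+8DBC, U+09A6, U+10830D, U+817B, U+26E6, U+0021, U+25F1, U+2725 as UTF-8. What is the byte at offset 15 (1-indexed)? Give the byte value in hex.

0x9B

1-indexed offset 15 is 0-indexed offset 14.
U+8DBC → 3-byte form E8 B6 BC at offsets 0–2.
U+09A6 → 3-byte form E0 A6 A6 at offsets 3–5.
U+10830D → 4-byte form F4 88 8C 8D at offsets 6–9.
U+817B → 3-byte form E8 85 BB at offsets 10–12.
U+26E6 → 3-byte form E2 9B A6 at offsets 13–15.
Offset 14 falls in char 5's range; it's byte 2 of E2 9B A6 = 0x9B.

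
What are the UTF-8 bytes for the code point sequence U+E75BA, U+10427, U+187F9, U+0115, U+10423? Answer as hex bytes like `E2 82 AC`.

U+E75BA: 4-byte form → F3 A7 96 BA.
U+10427: 4-byte form → F0 90 90 A7.
U+187F9: 4-byte form → F0 98 9F B9.
U+0115: 2-byte form → C4 95.
U+10423: 4-byte form → F0 90 90 A3.
Concatenated (18 bytes): F3 A7 96 BA F0 90 90 A7 F0 98 9F B9 C4 95 F0 90 90 A3.

F3 A7 96 BA F0 90 90 A7 F0 98 9F B9 C4 95 F0 90 90 A3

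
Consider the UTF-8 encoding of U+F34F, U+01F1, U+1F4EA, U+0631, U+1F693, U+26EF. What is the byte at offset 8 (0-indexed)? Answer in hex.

U+F34F → 3-byte form EF 8D 8F at offsets 0–2.
U+01F1 → 2-byte form C7 B1 at offsets 3–4.
U+1F4EA → 4-byte form F0 9F 93 AA at offsets 5–8.
Offset 8 falls in char 3's range; it's byte 4 of F0 9F 93 AA = 0xAA.

0xAA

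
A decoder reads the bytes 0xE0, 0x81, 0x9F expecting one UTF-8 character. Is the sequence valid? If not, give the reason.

Leading byte 0xE0 = 11100000 → 3-byte form.
Continuation bytes all match 10xxxxxx. Payload decodes to 0x5F.
But 0x5F < 0x800, the minimum for a 3-byte sequence — this is an overlong encoding.

invalid (overlong encoding)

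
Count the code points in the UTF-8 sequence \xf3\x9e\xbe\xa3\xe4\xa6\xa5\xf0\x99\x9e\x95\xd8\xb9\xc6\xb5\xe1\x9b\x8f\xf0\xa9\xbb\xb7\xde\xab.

8

Byte at offset 0: 0xF3 = 11110011 → 4-byte char (#1). Advance 4.
Byte at offset 4: 0xE4 = 11100100 → 3-byte char (#2). Advance 3.
Byte at offset 7: 0xF0 = 11110000 → 4-byte char (#3). Advance 4.
Byte at offset 11: 0xD8 = 11011000 → 2-byte char (#4). Advance 2.
Byte at offset 13: 0xC6 = 11000110 → 2-byte char (#5). Advance 2.
Byte at offset 15: 0xE1 = 11100001 → 3-byte char (#6). Advance 3.
Byte at offset 18: 0xF0 = 11110000 → 4-byte char (#7). Advance 4.
Byte at offset 22: 0xDE = 11011110 → 2-byte char (#8). Advance 2.
Reached end at offset 24 after 8 code points.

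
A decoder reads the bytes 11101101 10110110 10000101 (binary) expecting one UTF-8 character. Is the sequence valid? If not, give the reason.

invalid (encodes a surrogate (U+D800–U+DFFF))

Structurally a 3-byte sequence; payload = 0xDD85.
But 0xDD85 is in U+D800–U+DFFF, the surrogate range. Surrogates are not Unicode scalar values and are forbidden in UTF-8.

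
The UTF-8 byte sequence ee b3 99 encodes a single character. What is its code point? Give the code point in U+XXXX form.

U+ECD9

Leading byte 0xEE = 11101110 matches 1110xxxx → 3-byte sequence.
Byte 1: 0xEE = 11101110, payload 1110 (4 bits).
Byte 2: 0xB3 = 10110011 (10xxxxxx ✓), payload 110011.
Byte 3: 0x99 = 10011001 (10xxxxxx ✓), payload 011001.
Concatenate: 1110110011011001 = 0xECD9 (16 bits → U+ECD9).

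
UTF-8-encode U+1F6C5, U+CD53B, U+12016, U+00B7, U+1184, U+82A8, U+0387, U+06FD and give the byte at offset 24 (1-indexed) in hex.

0xBD

1-indexed offset 24 is 0-indexed offset 23.
U+1F6C5 → 4-byte form F0 9F 9B 85 at offsets 0–3.
U+CD53B → 4-byte form F3 8D 94 BB at offsets 4–7.
U+12016 → 4-byte form F0 92 80 96 at offsets 8–11.
U+00B7 → 2-byte form C2 B7 at offsets 12–13.
U+1184 → 3-byte form E1 86 84 at offsets 14–16.
U+82A8 → 3-byte form E8 8A A8 at offsets 17–19.
U+0387 → 2-byte form CE 87 at offsets 20–21.
U+06FD → 2-byte form DB BD at offsets 22–23.
Offset 23 falls in char 8's range; it's byte 2 of DB BD = 0xBD.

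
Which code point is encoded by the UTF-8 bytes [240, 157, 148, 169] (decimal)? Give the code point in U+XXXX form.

Leading byte 0xF0 = 11110000 matches 11110xxx → 4-byte sequence.
Byte 1: 0xF0 = 11110000, payload 000 (3 bits).
Byte 2: 0x9D = 10011101 (10xxxxxx ✓), payload 011101.
Byte 3: 0x94 = 10010100 (10xxxxxx ✓), payload 010100.
Byte 4: 0xA9 = 10101001 (10xxxxxx ✓), payload 101001.
Concatenate: 000011101010100101001 = 0x1D529 (21 bits → U+1D529).

U+1D529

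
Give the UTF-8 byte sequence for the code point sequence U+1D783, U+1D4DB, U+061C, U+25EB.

F0 9D 9E 83 F0 9D 93 9B D8 9C E2 97 AB

U+1D783: 4-byte form → F0 9D 9E 83.
U+1D4DB: 4-byte form → F0 9D 93 9B.
U+061C: 2-byte form → D8 9C.
U+25EB: 3-byte form → E2 97 AB.
Concatenated (13 bytes): F0 9D 9E 83 F0 9D 93 9B D8 9C E2 97 AB.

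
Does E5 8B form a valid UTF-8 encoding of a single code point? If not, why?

invalid (sequence truncated)

Leading byte 0xE5 = 11100101 → 3-byte form, but only 2 bytes are present.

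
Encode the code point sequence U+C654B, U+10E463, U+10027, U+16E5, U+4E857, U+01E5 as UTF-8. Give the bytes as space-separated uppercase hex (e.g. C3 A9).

U+C654B: 4-byte form → F3 86 95 8B.
U+10E463: 4-byte form → F4 8E 91 A3.
U+10027: 4-byte form → F0 90 80 A7.
U+16E5: 3-byte form → E1 9B A5.
U+4E857: 4-byte form → F1 8E A1 97.
U+01E5: 2-byte form → C7 A5.
Concatenated (21 bytes): F3 86 95 8B F4 8E 91 A3 F0 90 80 A7 E1 9B A5 F1 8E A1 97 C7 A5.

F3 86 95 8B F4 8E 91 A3 F0 90 80 A7 E1 9B A5 F1 8E A1 97 C7 A5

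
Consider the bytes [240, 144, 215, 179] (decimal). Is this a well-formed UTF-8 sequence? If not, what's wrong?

Leading byte 0xF0 = 11110000 → 4-byte form.
Byte 3 is 0xD7 = 11010111, which is not 10xxxxxx — expected a continuation byte.

invalid (non-continuation byte where continuation expected)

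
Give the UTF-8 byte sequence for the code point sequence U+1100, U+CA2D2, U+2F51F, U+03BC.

E1 84 80 F3 8A 8B 92 F0 AF 94 9F CE BC

U+1100: 3-byte form → E1 84 80.
U+CA2D2: 4-byte form → F3 8A 8B 92.
U+2F51F: 4-byte form → F0 AF 94 9F.
U+03BC: 2-byte form → CE BC.
Concatenated (13 bytes): E1 84 80 F3 8A 8B 92 F0 AF 94 9F CE BC.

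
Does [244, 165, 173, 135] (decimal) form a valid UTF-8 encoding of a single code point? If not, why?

invalid (encodes a value above U+10FFFF)

Leading byte 0xF4 = 11110100 → 4-byte form.
Payload = 0x125B47, which exceeds U+10FFFF, the maximum Unicode code point. (Leading bytes F5–FF, or F4 followed by ≥ 0x90, are invalid.)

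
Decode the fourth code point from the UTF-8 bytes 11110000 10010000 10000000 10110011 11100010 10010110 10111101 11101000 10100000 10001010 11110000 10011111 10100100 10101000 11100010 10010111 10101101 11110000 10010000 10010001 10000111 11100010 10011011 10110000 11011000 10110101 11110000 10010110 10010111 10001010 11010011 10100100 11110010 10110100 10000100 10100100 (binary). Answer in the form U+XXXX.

U+1F928

Offset 0: leading byte 0xF0 = 11110000 → 4-byte char #1 = F0 90 80 B3.
Offset 4: leading byte 0xE2 = 11100010 → 3-byte char #2 = E2 96 BD.
Offset 7: leading byte 0xE8 = 11101000 → 3-byte char #3 = E8 A0 8A.
Offset 10: leading byte 0xF0 = 11110000 → 4-byte char #4 = F0 9F A4 A8.
Leading byte 0xF0 = 11110000 matches 11110xxx → 4-byte sequence.
Byte 1: 0xF0 = 11110000, payload 000 (3 bits).
Byte 2: 0x9F = 10011111 (10xxxxxx ✓), payload 011111.
Byte 3: 0xA4 = 10100100 (10xxxxxx ✓), payload 100100.
Byte 4: 0xA8 = 10101000 (10xxxxxx ✓), payload 101000.
Concatenate: 000011111100100101000 = 0x1F928 (21 bits → U+1F928).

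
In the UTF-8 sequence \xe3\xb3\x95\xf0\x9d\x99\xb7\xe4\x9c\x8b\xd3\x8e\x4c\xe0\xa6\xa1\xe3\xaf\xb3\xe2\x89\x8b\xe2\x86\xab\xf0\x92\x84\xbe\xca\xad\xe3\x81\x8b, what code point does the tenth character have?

U+1213E

Offset 0: leading byte 0xE3 = 11100011 → 3-byte char #1 = E3 B3 95.
Offset 3: leading byte 0xF0 = 11110000 → 4-byte char #2 = F0 9D 99 B7.
Offset 7: leading byte 0xE4 = 11100100 → 3-byte char #3 = E4 9C 8B.
Offset 10: leading byte 0xD3 = 11010011 → 2-byte char #4 = D3 8E.
Offset 12: leading byte 0x4C = 01001100 → 1-byte char #5 = 4C.
Offset 13: leading byte 0xE0 = 11100000 → 3-byte char #6 = E0 A6 A1.
Offset 16: leading byte 0xE3 = 11100011 → 3-byte char #7 = E3 AF B3.
Offset 19: leading byte 0xE2 = 11100010 → 3-byte char #8 = E2 89 8B.
Offset 22: leading byte 0xE2 = 11100010 → 3-byte char #9 = E2 86 AB.
Offset 25: leading byte 0xF0 = 11110000 → 4-byte char #10 = F0 92 84 BE.
Leading byte 0xF0 = 11110000 matches 11110xxx → 4-byte sequence.
Byte 1: 0xF0 = 11110000, payload 000 (3 bits).
Byte 2: 0x92 = 10010010 (10xxxxxx ✓), payload 010010.
Byte 3: 0x84 = 10000100 (10xxxxxx ✓), payload 000100.
Byte 4: 0xBE = 10111110 (10xxxxxx ✓), payload 111110.
Concatenate: 000010010000100111110 = 0x1213E (21 bits → U+1213E).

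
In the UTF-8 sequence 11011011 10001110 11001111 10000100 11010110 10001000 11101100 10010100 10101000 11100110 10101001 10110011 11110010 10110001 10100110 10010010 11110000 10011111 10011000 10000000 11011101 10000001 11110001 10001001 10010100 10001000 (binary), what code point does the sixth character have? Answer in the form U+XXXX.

U+B1992

Offset 0: leading byte 0xDB = 11011011 → 2-byte char #1 = DB 8E.
Offset 2: leading byte 0xCF = 11001111 → 2-byte char #2 = CF 84.
Offset 4: leading byte 0xD6 = 11010110 → 2-byte char #3 = D6 88.
Offset 6: leading byte 0xEC = 11101100 → 3-byte char #4 = EC 94 A8.
Offset 9: leading byte 0xE6 = 11100110 → 3-byte char #5 = E6 A9 B3.
Offset 12: leading byte 0xF2 = 11110010 → 4-byte char #6 = F2 B1 A6 92.
Leading byte 0xF2 = 11110010 matches 11110xxx → 4-byte sequence.
Byte 1: 0xF2 = 11110010, payload 010 (3 bits).
Byte 2: 0xB1 = 10110001 (10xxxxxx ✓), payload 110001.
Byte 3: 0xA6 = 10100110 (10xxxxxx ✓), payload 100110.
Byte 4: 0x92 = 10010010 (10xxxxxx ✓), payload 010010.
Concatenate: 010110001100110010010 = 0xB1992 (21 bits → U+B1992).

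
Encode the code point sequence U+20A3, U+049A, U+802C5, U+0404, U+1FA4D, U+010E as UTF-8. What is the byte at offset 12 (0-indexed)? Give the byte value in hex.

0x9F

U+20A3 → 3-byte form E2 82 A3 at offsets 0–2.
U+049A → 2-byte form D2 9A at offsets 3–4.
U+802C5 → 4-byte form F2 80 8B 85 at offsets 5–8.
U+0404 → 2-byte form D0 84 at offsets 9–10.
U+1FA4D → 4-byte form F0 9F A9 8D at offsets 11–14.
Offset 12 falls in char 5's range; it's byte 2 of F0 9F A9 8D = 0x9F.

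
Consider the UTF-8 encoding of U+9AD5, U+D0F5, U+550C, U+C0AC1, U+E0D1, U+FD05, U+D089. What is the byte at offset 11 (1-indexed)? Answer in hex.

0x80

1-indexed offset 11 is 0-indexed offset 10.
U+9AD5 → 3-byte form E9 AB 95 at offsets 0–2.
U+D0F5 → 3-byte form ED 83 B5 at offsets 3–5.
U+550C → 3-byte form E5 94 8C at offsets 6–8.
U+C0AC1 → 4-byte form F3 80 AB 81 at offsets 9–12.
Offset 10 falls in char 4's range; it's byte 2 of F3 80 AB 81 = 0x80.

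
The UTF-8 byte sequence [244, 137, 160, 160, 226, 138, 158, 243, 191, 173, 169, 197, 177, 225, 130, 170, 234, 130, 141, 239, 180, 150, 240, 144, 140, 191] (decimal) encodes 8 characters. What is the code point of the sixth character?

Offset 0: leading byte 0xF4 = 11110100 → 4-byte char #1 = F4 89 A0 A0.
Offset 4: leading byte 0xE2 = 11100010 → 3-byte char #2 = E2 8A 9E.
Offset 7: leading byte 0xF3 = 11110011 → 4-byte char #3 = F3 BF AD A9.
Offset 11: leading byte 0xC5 = 11000101 → 2-byte char #4 = C5 B1.
Offset 13: leading byte 0xE1 = 11100001 → 3-byte char #5 = E1 82 AA.
Offset 16: leading byte 0xEA = 11101010 → 3-byte char #6 = EA 82 8D.
Leading byte 0xEA = 11101010 matches 1110xxxx → 3-byte sequence.
Byte 1: 0xEA = 11101010, payload 1010 (4 bits).
Byte 2: 0x82 = 10000010 (10xxxxxx ✓), payload 000010.
Byte 3: 0x8D = 10001101 (10xxxxxx ✓), payload 001101.
Concatenate: 1010000010001101 = 0xA08D (16 bits → U+A08D).

U+A08D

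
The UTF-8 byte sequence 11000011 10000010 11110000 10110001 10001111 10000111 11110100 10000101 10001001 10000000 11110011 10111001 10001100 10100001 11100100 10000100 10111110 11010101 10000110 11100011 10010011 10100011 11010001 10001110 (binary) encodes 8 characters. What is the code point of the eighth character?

Offset 0: leading byte 0xC3 = 11000011 → 2-byte char #1 = C3 82.
Offset 2: leading byte 0xF0 = 11110000 → 4-byte char #2 = F0 B1 8F 87.
Offset 6: leading byte 0xF4 = 11110100 → 4-byte char #3 = F4 85 89 80.
Offset 10: leading byte 0xF3 = 11110011 → 4-byte char #4 = F3 B9 8C A1.
Offset 14: leading byte 0xE4 = 11100100 → 3-byte char #5 = E4 84 BE.
Offset 17: leading byte 0xD5 = 11010101 → 2-byte char #6 = D5 86.
Offset 19: leading byte 0xE3 = 11100011 → 3-byte char #7 = E3 93 A3.
Offset 22: leading byte 0xD1 = 11010001 → 2-byte char #8 = D1 8E.
Leading byte 0xD1 = 11010001 matches 110xxxxx → 2-byte sequence.
Byte 1: 0xD1 = 11010001, payload 10001 (5 bits).
Byte 2: 0x8E = 10001110 (10xxxxxx ✓), payload 001110.
Concatenate: 10001001110 = 0x44E (11 bits → U+044E).

U+044E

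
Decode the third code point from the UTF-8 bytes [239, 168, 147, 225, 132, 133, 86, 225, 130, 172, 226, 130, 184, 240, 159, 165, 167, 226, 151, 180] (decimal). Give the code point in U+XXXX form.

Offset 0: leading byte 0xEF = 11101111 → 3-byte char #1 = EF A8 93.
Offset 3: leading byte 0xE1 = 11100001 → 3-byte char #2 = E1 84 85.
Offset 6: leading byte 0x56 = 01010110 → 1-byte char #3 = 56.
Leading byte 0x56 = 01010110 matches 0xxxxxxx → 1-byte sequence.
Byte 1: 0x56 = 01010110, payload 1010110 (7 bits).
Concatenate: 1010110 = 0x56 (7 bits → U+0056).

U+0056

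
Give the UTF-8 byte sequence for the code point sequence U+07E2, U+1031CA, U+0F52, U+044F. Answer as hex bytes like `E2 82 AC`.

DF A2 F4 83 87 8A E0 BD 92 D1 8F

U+07E2: 2-byte form → DF A2.
U+1031CA: 4-byte form → F4 83 87 8A.
U+0F52: 3-byte form → E0 BD 92.
U+044F: 2-byte form → D1 8F.
Concatenated (11 bytes): DF A2 F4 83 87 8A E0 BD 92 D1 8F.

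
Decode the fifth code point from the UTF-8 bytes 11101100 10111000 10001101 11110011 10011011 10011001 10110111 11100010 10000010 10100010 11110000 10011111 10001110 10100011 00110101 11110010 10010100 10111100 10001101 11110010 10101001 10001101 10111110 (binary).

Offset 0: leading byte 0xEC = 11101100 → 3-byte char #1 = EC B8 8D.
Offset 3: leading byte 0xF3 = 11110011 → 4-byte char #2 = F3 9B 99 B7.
Offset 7: leading byte 0xE2 = 11100010 → 3-byte char #3 = E2 82 A2.
Offset 10: leading byte 0xF0 = 11110000 → 4-byte char #4 = F0 9F 8E A3.
Offset 14: leading byte 0x35 = 00110101 → 1-byte char #5 = 35.
Leading byte 0x35 = 00110101 matches 0xxxxxxx → 1-byte sequence.
Byte 1: 0x35 = 00110101, payload 0110101 (7 bits).
Concatenate: 0110101 = 0x35 (7 bits → U+0035).

U+0035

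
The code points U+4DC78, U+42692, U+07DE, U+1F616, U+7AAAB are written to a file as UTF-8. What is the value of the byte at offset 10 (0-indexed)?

0xF0

U+4DC78 → 4-byte form F1 8D B1 B8 at offsets 0–3.
U+42692 → 4-byte form F1 82 9A 92 at offsets 4–7.
U+07DE → 2-byte form DF 9E at offsets 8–9.
U+1F616 → 4-byte form F0 9F 98 96 at offsets 10–13.
Offset 10 falls in char 4's range; it's byte 1 of F0 9F 98 96 = 0xF0.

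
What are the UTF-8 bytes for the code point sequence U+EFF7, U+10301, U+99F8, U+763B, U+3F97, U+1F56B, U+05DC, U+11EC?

EE BF B7 F0 90 8C 81 E9 A7 B8 E7 98 BB E3 BE 97 F0 9F 95 AB D7 9C E1 87 AC

U+EFF7: 3-byte form → EE BF B7.
U+10301: 4-byte form → F0 90 8C 81.
U+99F8: 3-byte form → E9 A7 B8.
U+763B: 3-byte form → E7 98 BB.
U+3F97: 3-byte form → E3 BE 97.
U+1F56B: 4-byte form → F0 9F 95 AB.
U+05DC: 2-byte form → D7 9C.
U+11EC: 3-byte form → E1 87 AC.
Concatenated (25 bytes): EE BF B7 F0 90 8C 81 E9 A7 B8 E7 98 BB E3 BE 97 F0 9F 95 AB D7 9C E1 87 AC.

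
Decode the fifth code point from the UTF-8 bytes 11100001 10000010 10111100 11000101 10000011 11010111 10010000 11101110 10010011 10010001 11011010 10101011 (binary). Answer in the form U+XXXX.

Offset 0: leading byte 0xE1 = 11100001 → 3-byte char #1 = E1 82 BC.
Offset 3: leading byte 0xC5 = 11000101 → 2-byte char #2 = C5 83.
Offset 5: leading byte 0xD7 = 11010111 → 2-byte char #3 = D7 90.
Offset 7: leading byte 0xEE = 11101110 → 3-byte char #4 = EE 93 91.
Offset 10: leading byte 0xDA = 11011010 → 2-byte char #5 = DA AB.
Leading byte 0xDA = 11011010 matches 110xxxxx → 2-byte sequence.
Byte 1: 0xDA = 11011010, payload 11010 (5 bits).
Byte 2: 0xAB = 10101011 (10xxxxxx ✓), payload 101011.
Concatenate: 11010101011 = 0x6AB (11 bits → U+06AB).

U+06AB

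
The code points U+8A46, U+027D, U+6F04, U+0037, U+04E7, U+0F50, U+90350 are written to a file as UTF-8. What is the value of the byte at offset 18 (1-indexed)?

1-indexed offset 18 is 0-indexed offset 17.
U+8A46 → 3-byte form E8 A9 86 at offsets 0–2.
U+027D → 2-byte form C9 BD at offsets 3–4.
U+6F04 → 3-byte form E6 BC 84 at offsets 5–7.
U+0037 → 1-byte form 37 at offsets 8–8.
U+04E7 → 2-byte form D3 A7 at offsets 9–10.
U+0F50 → 3-byte form E0 BD 90 at offsets 11–13.
U+90350 → 4-byte form F2 90 8D 90 at offsets 14–17.
Offset 17 falls in char 7's range; it's byte 4 of F2 90 8D 90 = 0x90.

0x90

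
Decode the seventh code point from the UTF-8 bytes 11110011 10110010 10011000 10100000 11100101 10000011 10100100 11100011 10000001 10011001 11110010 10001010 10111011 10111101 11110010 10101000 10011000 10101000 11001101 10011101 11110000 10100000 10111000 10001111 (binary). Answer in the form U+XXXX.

U+20E0F

Offset 0: leading byte 0xF3 = 11110011 → 4-byte char #1 = F3 B2 98 A0.
Offset 4: leading byte 0xE5 = 11100101 → 3-byte char #2 = E5 83 A4.
Offset 7: leading byte 0xE3 = 11100011 → 3-byte char #3 = E3 81 99.
Offset 10: leading byte 0xF2 = 11110010 → 4-byte char #4 = F2 8A BB BD.
Offset 14: leading byte 0xF2 = 11110010 → 4-byte char #5 = F2 A8 98 A8.
Offset 18: leading byte 0xCD = 11001101 → 2-byte char #6 = CD 9D.
Offset 20: leading byte 0xF0 = 11110000 → 4-byte char #7 = F0 A0 B8 8F.
Leading byte 0xF0 = 11110000 matches 11110xxx → 4-byte sequence.
Byte 1: 0xF0 = 11110000, payload 000 (3 bits).
Byte 2: 0xA0 = 10100000 (10xxxxxx ✓), payload 100000.
Byte 3: 0xB8 = 10111000 (10xxxxxx ✓), payload 111000.
Byte 4: 0x8F = 10001111 (10xxxxxx ✓), payload 001111.
Concatenate: 000100000111000001111 = 0x20E0F (21 bits → U+20E0F).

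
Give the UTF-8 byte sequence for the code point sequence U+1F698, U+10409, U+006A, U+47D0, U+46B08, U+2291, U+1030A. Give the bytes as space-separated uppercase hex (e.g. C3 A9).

F0 9F 9A 98 F0 90 90 89 6A E4 9F 90 F1 86 AC 88 E2 8A 91 F0 90 8C 8A

U+1F698: 4-byte form → F0 9F 9A 98.
U+10409: 4-byte form → F0 90 90 89.
U+006A: 1-byte form → 6A.
U+47D0: 3-byte form → E4 9F 90.
U+46B08: 4-byte form → F1 86 AC 88.
U+2291: 3-byte form → E2 8A 91.
U+1030A: 4-byte form → F0 90 8C 8A.
Concatenated (23 bytes): F0 9F 9A 98 F0 90 90 89 6A E4 9F 90 F1 86 AC 88 E2 8A 91 F0 90 8C 8A.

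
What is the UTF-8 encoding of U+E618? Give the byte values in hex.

EE 98 98

U+E618 = 0xE618 = 58904 decimal. In range U+0800–U+FFFF → 3-byte form: 1110xxxx 10xxxxxx 10xxxxxx.
Binary (16 bits): 1110011000011000.
Split 4+6+6: 1110 | 011000 | 011000.
Byte 1: 11101110 = 0xEE.
Byte 2: 10011000 = 0x98.
Byte 3: 10011000 = 0x98.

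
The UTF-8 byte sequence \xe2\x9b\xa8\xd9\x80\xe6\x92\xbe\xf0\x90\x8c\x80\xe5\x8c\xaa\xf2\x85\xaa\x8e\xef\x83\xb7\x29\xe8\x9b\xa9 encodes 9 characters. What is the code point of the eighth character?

Offset 0: leading byte 0xE2 = 11100010 → 3-byte char #1 = E2 9B A8.
Offset 3: leading byte 0xD9 = 11011001 → 2-byte char #2 = D9 80.
Offset 5: leading byte 0xE6 = 11100110 → 3-byte char #3 = E6 92 BE.
Offset 8: leading byte 0xF0 = 11110000 → 4-byte char #4 = F0 90 8C 80.
Offset 12: leading byte 0xE5 = 11100101 → 3-byte char #5 = E5 8C AA.
Offset 15: leading byte 0xF2 = 11110010 → 4-byte char #6 = F2 85 AA 8E.
Offset 19: leading byte 0xEF = 11101111 → 3-byte char #7 = EF 83 B7.
Offset 22: leading byte 0x29 = 00101001 → 1-byte char #8 = 29.
Leading byte 0x29 = 00101001 matches 0xxxxxxx → 1-byte sequence.
Byte 1: 0x29 = 00101001, payload 0101001 (7 bits).
Concatenate: 0101001 = 0x29 (7 bits → U+0029).

U+0029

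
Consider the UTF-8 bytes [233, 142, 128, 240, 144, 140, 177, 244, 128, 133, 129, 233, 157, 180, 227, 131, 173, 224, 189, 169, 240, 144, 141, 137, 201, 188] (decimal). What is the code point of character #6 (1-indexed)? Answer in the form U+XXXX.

Offset 0: leading byte 0xE9 = 11101001 → 3-byte char #1 = E9 8E 80.
Offset 3: leading byte 0xF0 = 11110000 → 4-byte char #2 = F0 90 8C B1.
Offset 7: leading byte 0xF4 = 11110100 → 4-byte char #3 = F4 80 85 81.
Offset 11: leading byte 0xE9 = 11101001 → 3-byte char #4 = E9 9D B4.
Offset 14: leading byte 0xE3 = 11100011 → 3-byte char #5 = E3 83 AD.
Offset 17: leading byte 0xE0 = 11100000 → 3-byte char #6 = E0 BD A9.
Leading byte 0xE0 = 11100000 matches 1110xxxx → 3-byte sequence.
Byte 1: 0xE0 = 11100000, payload 0000 (4 bits).
Byte 2: 0xBD = 10111101 (10xxxxxx ✓), payload 111101.
Byte 3: 0xA9 = 10101001 (10xxxxxx ✓), payload 101001.
Concatenate: 0000111101101001 = 0xF69 (16 bits → U+0F69).

U+0F69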